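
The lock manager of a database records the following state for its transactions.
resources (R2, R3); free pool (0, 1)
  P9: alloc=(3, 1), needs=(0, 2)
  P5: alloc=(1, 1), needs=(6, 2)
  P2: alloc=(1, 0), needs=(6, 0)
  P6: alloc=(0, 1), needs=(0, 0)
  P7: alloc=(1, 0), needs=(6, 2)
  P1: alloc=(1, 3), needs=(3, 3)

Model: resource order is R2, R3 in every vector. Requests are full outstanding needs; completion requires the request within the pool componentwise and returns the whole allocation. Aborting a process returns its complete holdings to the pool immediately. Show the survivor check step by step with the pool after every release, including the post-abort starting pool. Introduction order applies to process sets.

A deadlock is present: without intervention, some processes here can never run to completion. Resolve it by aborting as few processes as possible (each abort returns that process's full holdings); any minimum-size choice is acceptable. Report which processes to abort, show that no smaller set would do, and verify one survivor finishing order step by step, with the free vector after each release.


Minimum abort set: P5 and P7.
Key observation: P2 could never have finished before the abort; with (2, 1) returned by P5 and P7, it fits at step 4.
Why nothing smaller works — every single abort fails: P9 alone leaves P5 blocked (short on R2); P5 alone leaves P2 blocked (short on R2); P2 alone leaves P5 blocked (short on R2); P6 alone leaves P5 blocked (short on R2); P7 alone leaves P5 blocked (short on R2); P1 alone leaves P5 blocked (short on R2).
One survivor order: P9, P6, P1, P2. Walking it through (post-abort pool first):
  pool = (2, 2)
  P9 needs (0, 2) <= (2, 2) -> finishes; pool += (3, 1) = (5, 3)
  P6 needs (0, 0) <= (5, 3) -> finishes; pool += (0, 1) = (5, 4)
  P1 needs (3, 3) <= (5, 4) -> finishes; pool += (1, 3) = (6, 7)
  P2 needs (6, 0) <= (6, 7) -> finishes; pool += (1, 0) = (7, 7)


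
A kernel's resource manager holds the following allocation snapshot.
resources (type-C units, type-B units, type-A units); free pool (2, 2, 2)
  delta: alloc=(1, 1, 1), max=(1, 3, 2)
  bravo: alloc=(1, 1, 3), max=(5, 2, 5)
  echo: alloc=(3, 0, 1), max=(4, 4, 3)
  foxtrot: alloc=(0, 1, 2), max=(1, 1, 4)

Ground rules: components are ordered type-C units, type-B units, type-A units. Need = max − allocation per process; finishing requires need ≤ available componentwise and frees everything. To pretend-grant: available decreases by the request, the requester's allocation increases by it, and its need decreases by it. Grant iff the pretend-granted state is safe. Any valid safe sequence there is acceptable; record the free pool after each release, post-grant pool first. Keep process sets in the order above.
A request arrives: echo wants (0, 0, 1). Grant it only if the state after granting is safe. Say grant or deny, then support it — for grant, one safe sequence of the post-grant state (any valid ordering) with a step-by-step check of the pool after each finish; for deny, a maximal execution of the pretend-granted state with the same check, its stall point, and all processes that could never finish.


GRANT — the state after the grant stays safe, e.g. via delta, foxtrot, echo, bravo.
Key observation: granting shrinks the pool to (2, 2, 1), yet delta still fits and the chain goes through.
Step-by-step check of the post-grant state:
  pool = (2, 2, 1)
  run delta (needs (0, 2, 1), free (2, 2, 1)); after release of (1, 1, 1) the pool is (3, 3, 2)
  run foxtrot (needs (1, 0, 2), free (3, 3, 2)); after release of (0, 1, 2) the pool is (3, 4, 4)
  run echo (needs (1, 4, 1), free (3, 4, 4)); after release of (3, 0, 2) the pool is (6, 4, 6)
  run bravo (needs (4, 1, 2), free (6, 4, 6)); after release of (1, 1, 3) the pool is (7, 5, 9)


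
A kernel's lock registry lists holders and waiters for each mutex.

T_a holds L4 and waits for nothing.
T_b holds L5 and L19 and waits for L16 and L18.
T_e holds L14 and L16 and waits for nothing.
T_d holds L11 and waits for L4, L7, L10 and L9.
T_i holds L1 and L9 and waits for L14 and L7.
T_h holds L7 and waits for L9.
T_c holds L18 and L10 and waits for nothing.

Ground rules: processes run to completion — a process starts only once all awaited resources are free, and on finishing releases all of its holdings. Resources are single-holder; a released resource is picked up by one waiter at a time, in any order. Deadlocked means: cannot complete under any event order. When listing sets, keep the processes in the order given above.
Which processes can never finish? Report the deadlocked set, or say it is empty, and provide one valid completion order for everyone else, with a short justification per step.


Deadlocked: T_d, T_i and T_h.
Key observation: along T_i -> T_h -> T_i, each member waits on what the next one holds — a deadlock; T_d waits into the deadlock from upstream.
A valid finishing order for the others: T_c, T_a, T_e, T_b.
Verifying each step:
  T_c: no waits; runs immediately, freeing L18 and L10
  T_a: no waits; runs immediately, freeing L4
  T_e: no waits; runs immediately, freeing L14 and L16
  T_b waits on L16 and L18 — all released -> runs and releases L5 and L19


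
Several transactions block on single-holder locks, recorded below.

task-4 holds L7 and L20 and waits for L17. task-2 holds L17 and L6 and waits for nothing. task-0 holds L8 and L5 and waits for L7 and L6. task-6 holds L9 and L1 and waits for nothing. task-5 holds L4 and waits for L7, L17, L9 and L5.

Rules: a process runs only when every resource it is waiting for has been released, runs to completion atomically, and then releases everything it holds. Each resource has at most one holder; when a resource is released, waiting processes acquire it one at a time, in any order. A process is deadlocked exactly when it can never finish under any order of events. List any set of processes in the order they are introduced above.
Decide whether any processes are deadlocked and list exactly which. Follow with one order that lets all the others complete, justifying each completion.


Nothing here is deadlocked.
Key observation: every chain of waits terminates; starting from the processes that wait on nothing, all the rest unlock in turn.
The rest can finish in the order task-2, task-6, task-4, task-0, task-5.
Step-by-step check:
  task-2 waits on nothing -> runs at once and releases L17 and L6
  task-6 waits on nothing -> runs at once and releases L9 and L1
  task-4 waits on L17 — all released -> runs and releases L7 and L20
  task-0 waits on L7 and L6 — all released -> runs and releases L8 and L5
  task-5 waits on L7, L17, L9 and L5 — all released -> runs and releases L4


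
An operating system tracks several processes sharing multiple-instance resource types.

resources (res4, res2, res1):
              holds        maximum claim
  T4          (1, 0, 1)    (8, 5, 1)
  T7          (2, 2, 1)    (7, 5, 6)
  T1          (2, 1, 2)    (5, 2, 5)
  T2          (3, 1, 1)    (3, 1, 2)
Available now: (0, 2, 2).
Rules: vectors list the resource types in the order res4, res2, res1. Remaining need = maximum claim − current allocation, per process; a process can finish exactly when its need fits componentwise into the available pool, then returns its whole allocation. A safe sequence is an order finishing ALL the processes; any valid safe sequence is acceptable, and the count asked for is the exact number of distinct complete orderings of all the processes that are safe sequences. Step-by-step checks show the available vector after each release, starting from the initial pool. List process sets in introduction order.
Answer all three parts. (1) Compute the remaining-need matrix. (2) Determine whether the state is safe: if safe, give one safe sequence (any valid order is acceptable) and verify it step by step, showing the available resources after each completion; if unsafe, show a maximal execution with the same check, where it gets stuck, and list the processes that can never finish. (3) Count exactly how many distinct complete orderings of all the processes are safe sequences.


(1) Outstanding need per process (order res4, res2, res1):
  T4: (7, 5, 0)
  T7: (5, 3, 5)
  T1: (3, 1, 3)
  T2: (0, 0, 1)
(2) SAFE, for example via the order T2, T1, T7, T4.
Key observation: reading the order forward, T1 is the first process whose need (3, 1, 3) meets the free pool (3, 3, 3) exactly on a resource it requests.
Verifying each step:
  pool = (0, 2, 2)
  T2: need (0, 0, 1) fits (0, 2, 2); releases (3, 1, 1), pool now (3, 3, 3)
  T1: need (3, 1, 3) fits (3, 3, 3); releases (2, 1, 2), pool now (5, 4, 5)
  T7: need (5, 3, 5) fits (5, 4, 5); releases (2, 2, 1), pool now (7, 6, 6)
  T4: need (7, 5, 0) fits (7, 6, 6); releases (1, 0, 1), pool now (8, 6, 7)
(3) Precisely 1 of the possible complete orderings is a safe sequence.


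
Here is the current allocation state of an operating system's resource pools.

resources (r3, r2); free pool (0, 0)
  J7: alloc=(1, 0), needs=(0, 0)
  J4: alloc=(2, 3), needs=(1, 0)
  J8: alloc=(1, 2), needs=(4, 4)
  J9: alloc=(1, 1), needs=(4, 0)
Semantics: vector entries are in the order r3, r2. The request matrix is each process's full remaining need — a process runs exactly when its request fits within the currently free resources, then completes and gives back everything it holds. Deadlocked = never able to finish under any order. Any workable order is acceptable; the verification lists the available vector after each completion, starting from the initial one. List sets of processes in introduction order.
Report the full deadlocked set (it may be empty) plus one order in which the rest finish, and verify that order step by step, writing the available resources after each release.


The deadlocked set is J8 and J9.
Key observation: once J7, J4 finish, the pool peaks at (3, 3) — and every remaining process still needs more r3 than that.
The rest can finish in the order J7, J4. Check, step by step:
  pool = (0, 0)
  J7: need (0, 0) fits (0, 0); releases (1, 0), pool now (1, 0)
  J4: need (1, 0) fits (1, 0); releases (2, 3), pool now (3, 3)
The blocked processes can never fit:
  blocked: J8 wants (4, 4), pool (3, 3) — not enough r3 and r2
  blocked: J9 wants (4, 0), pool (3, 3) — not enough r3


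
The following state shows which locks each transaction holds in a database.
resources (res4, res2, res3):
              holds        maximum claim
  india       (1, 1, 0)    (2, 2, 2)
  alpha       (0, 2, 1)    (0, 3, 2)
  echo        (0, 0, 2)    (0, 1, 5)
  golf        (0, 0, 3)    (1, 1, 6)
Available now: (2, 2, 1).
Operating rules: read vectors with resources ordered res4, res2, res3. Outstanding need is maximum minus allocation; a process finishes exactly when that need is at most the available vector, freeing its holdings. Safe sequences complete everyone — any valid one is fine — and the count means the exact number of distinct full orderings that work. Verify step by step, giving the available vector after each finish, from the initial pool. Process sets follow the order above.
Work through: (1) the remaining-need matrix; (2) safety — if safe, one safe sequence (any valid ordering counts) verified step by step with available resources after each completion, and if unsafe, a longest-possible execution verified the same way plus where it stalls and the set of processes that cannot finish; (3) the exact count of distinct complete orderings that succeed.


(1) Need matrix, components ordered res4, res2, res3:
  india: (1, 1, 2)
  alpha: (0, 1, 1)
  echo: (0, 1, 3)
  golf: (1, 1, 3)
(2) UNSAFE.
Key observation: alpha, india can finish, but then (3, 5, 2) is all there is, and the blocked group's res3 demands exceed it.
A maximal execution: alpha, india — then nothing else fits. Check, step by step:
  pool = (2, 2, 1)
  run alpha (needs (0, 1, 1), free (2, 2, 1)); after release of (0, 2, 1) the pool is (2, 4, 2)
  run india (needs (1, 1, 2), free (2, 4, 2)); after release of (1, 1, 0) the pool is (3, 5, 2)
  blocked: echo wants (0, 1, 3), pool (3, 5, 2) — not enough res3
  blocked: golf wants (1, 1, 3), pool (3, 5, 2) — not enough res3
Permanently blocked: echo and golf.
(3) The exact count: 0 of the possible complete orderings are safe sequences.


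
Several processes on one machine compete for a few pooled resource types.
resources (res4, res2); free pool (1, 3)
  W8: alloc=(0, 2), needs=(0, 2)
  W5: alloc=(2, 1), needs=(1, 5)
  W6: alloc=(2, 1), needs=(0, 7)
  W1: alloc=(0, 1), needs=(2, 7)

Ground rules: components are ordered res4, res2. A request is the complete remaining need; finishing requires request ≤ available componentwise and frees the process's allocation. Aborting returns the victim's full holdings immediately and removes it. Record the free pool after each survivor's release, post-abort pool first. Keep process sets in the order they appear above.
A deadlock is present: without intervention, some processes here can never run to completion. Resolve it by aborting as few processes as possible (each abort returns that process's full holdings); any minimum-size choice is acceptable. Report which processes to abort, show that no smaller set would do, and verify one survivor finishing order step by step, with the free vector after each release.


Abort W1.
Key observation: the deadlocked W6 becomes finishable only because W1 released (0, 1); it completes at step 3 below.
Minimality: the empty abort set fails — the state is deadlocked as it stands.
Survivors finish in the order: W8, W5, W6. Walking it through (pool after the aborts first):
  pool = (1, 4)
  W8: need (0, 2) fits (1, 4); releases (0, 2), pool now (1, 6)
  W5: need (1, 5) fits (1, 6); releases (2, 1), pool now (3, 7)
  W6: need (0, 7) fits (3, 7); releases (2, 1), pool now (5, 8)


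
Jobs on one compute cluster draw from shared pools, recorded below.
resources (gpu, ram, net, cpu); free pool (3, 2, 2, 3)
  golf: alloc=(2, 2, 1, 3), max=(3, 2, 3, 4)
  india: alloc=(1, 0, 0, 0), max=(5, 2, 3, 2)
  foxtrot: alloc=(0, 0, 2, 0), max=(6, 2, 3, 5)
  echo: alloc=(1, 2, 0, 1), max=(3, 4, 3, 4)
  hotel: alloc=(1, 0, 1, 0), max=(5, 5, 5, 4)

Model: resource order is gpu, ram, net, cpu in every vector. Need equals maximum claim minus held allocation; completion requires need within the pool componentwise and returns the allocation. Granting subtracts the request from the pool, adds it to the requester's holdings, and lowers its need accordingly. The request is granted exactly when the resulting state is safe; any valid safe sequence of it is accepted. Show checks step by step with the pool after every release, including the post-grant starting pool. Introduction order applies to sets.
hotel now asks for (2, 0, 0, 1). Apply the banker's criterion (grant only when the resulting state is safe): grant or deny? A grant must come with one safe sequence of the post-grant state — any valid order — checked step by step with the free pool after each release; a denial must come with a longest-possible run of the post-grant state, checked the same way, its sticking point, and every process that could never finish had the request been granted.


DENY: after the grant no complete ordering would exist.
Key observation: after golf, echo, india the pool peaks at (5, 6, 3, 6), and each blocked process is short somewhere: foxtrot on gpu; hotel on net.
On the post-grant state, golf, echo, india is a maximal run — nothing extends it. Walking it through:
  pool = (1, 2, 2, 2)
  run golf (needs (1, 0, 2, 1), free (1, 2, 2, 2)); after release of (2, 2, 1, 3) the pool is (3, 4, 3, 5)
  run echo (needs (2, 2, 3, 3), free (3, 4, 3, 5)); after release of (1, 2, 0, 1) the pool is (4, 6, 3, 6)
  run india (needs (4, 2, 3, 2), free (4, 6, 3, 6)); after release of (1, 0, 0, 0) the pool is (5, 6, 3, 6)
  blocked: foxtrot wants (6, 2, 1, 5), pool (5, 6, 3, 6) — not enough gpu
  blocked: hotel wants (2, 5, 4, 3), pool (5, 6, 3, 6) — not enough net
Post-grant, the permanently blocked set is foxtrot and hotel.


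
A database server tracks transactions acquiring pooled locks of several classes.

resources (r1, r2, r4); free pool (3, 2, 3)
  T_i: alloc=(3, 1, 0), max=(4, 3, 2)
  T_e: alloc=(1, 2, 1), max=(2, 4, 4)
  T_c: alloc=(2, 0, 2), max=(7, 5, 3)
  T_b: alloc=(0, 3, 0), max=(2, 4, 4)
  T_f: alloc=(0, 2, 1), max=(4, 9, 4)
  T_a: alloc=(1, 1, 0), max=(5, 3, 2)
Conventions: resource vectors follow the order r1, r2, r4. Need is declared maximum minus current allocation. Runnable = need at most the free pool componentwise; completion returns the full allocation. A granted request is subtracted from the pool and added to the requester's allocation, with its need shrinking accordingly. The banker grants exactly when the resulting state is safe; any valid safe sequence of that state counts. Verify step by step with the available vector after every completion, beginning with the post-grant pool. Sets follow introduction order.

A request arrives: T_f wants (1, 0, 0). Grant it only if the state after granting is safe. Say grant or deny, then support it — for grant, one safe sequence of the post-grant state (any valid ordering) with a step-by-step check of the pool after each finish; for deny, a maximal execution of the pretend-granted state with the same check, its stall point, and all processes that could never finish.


GRANT: granting preserves safety; a valid post-grant sequence is T_i, T_e, T_b, T_c, T_a, T_f.
Key observation: the transfer keeps a workable pool ((2, 2, 3)); T_i starts the safe sequence.
Check on the post-grant state, step by step:
  pool = (2, 2, 3)
  T_i needs (1, 2, 2) <= (2, 2, 3) -> finishes; pool += (3, 1, 0) = (5, 3, 3)
  T_e needs (1, 2, 3) <= (5, 3, 3) -> finishes; pool += (1, 2, 1) = (6, 5, 4)
  T_b needs (2, 1, 4) <= (6, 5, 4) -> finishes; pool += (0, 3, 0) = (6, 8, 4)
  T_c needs (5, 5, 1) <= (6, 8, 4) -> finishes; pool += (2, 0, 2) = (8, 8, 6)
  T_a needs (4, 2, 2) <= (8, 8, 6) -> finishes; pool += (1, 1, 0) = (9, 9, 6)
  T_f needs (3, 7, 3) <= (9, 9, 6) -> finishes; pool += (1, 2, 1) = (10, 11, 7)


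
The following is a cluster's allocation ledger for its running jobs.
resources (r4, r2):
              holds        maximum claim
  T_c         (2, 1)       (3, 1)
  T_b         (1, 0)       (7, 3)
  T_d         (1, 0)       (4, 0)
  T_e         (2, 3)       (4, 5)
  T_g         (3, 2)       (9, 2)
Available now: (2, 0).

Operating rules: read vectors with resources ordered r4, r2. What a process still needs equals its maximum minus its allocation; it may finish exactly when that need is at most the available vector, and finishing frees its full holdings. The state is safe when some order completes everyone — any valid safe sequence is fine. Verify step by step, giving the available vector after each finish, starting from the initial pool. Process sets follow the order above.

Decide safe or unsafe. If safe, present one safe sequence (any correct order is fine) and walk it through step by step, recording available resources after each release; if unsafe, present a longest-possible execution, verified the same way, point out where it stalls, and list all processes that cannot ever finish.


UNSAFE.
Key observation: after T_c, T_d the pool peaks at (5, 1), and each blocked process is short somewhere: T_b on r4, r2; T_e on r2; T_g on r4.
Going as far as possible: T_c, T_d; after that, nothing fits. Check, step by step:
  pool = (2, 0)
  T_c: need (1, 0) fits (2, 0); releases (2, 1), pool now (4, 1)
  T_d: need (3, 0) fits (4, 1); releases (1, 0), pool now (5, 1)
  T_b still needs (6, 3) but only (5, 1) is free — short on r4 and r2
  T_e still needs (2, 2) but only (5, 1) is free — short on r2
  T_g still needs (6, 0) but only (5, 1) is free — short on r4
Permanently blocked: T_b, T_e and T_g.


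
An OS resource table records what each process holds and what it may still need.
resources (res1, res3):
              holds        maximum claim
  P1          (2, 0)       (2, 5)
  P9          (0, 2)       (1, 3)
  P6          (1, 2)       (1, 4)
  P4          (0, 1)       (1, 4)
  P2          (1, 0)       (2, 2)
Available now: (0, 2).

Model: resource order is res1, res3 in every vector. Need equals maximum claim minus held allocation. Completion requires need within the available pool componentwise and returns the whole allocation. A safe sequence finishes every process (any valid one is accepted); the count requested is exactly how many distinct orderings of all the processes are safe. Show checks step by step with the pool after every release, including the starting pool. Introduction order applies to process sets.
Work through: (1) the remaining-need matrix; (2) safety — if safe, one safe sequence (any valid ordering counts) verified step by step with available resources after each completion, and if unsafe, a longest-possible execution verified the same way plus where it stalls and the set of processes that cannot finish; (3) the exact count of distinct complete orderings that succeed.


(1) Outstanding need per process (order res1, res3):
  P1: (0, 5)
  P9: (1, 1)
  P6: (0, 2)
  P4: (1, 3)
  P2: (1, 2)
(2) SAFE, for example via the order P6, P9, P4, P1, P2.
Key observation: at P6 the run first touches a limit — (0, 2) against (0, 2), exact on a resource it actually requests.
Walking it through:
  pool = (0, 2)
  P6 needs (0, 2) <= (0, 2) -> finishes; pool += (1, 2) = (1, 4)
  P9 needs (1, 1) <= (1, 4) -> finishes; pool += (0, 2) = (1, 6)
  P4 needs (1, 3) <= (1, 6) -> finishes; pool += (0, 1) = (1, 7)
  P1 needs (0, 5) <= (1, 7) -> finishes; pool += (2, 0) = (3, 7)
  P2 needs (1, 2) <= (3, 7) -> finishes; pool += (1, 0) = (4, 7)
(3) Exactly 16 of the possible complete orderings are safe sequences.


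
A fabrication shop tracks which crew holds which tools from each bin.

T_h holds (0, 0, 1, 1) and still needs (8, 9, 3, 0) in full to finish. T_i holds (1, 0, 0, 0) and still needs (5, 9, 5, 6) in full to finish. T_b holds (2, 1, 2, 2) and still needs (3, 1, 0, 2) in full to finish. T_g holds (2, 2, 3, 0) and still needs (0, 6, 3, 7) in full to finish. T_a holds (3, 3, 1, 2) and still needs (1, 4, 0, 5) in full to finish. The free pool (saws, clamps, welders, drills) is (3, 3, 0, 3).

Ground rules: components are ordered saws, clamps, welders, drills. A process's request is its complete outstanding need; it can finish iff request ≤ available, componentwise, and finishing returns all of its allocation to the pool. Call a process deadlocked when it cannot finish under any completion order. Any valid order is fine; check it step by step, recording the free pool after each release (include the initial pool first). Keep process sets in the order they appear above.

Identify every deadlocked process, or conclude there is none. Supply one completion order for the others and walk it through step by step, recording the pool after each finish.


Nothing here is deadlocked.
Key observation: no deadlock: T_b fits now, and the freed resources carry the rest through.
The rest can finish in the order T_b, T_a, T_g, T_h, T_i. Verifying each step:
  pool = (3, 3, 0, 3)
  T_b: need (3, 1, 0, 2) fits (3, 3, 0, 3); releases (2, 1, 2, 2), pool now (5, 4, 2, 5)
  T_a: need (1, 4, 0, 5) fits (5, 4, 2, 5); releases (3, 3, 1, 2), pool now (8, 7, 3, 7)
  T_g: need (0, 6, 3, 7) fits (8, 7, 3, 7); releases (2, 2, 3, 0), pool now (10, 9, 6, 7)
  T_h: need (8, 9, 3, 0) fits (10, 9, 6, 7); releases (0, 0, 1, 1), pool now (10, 9, 7, 8)
  T_i: need (5, 9, 5, 6) fits (10, 9, 7, 8); releases (1, 0, 0, 0), pool now (11, 9, 7, 8)


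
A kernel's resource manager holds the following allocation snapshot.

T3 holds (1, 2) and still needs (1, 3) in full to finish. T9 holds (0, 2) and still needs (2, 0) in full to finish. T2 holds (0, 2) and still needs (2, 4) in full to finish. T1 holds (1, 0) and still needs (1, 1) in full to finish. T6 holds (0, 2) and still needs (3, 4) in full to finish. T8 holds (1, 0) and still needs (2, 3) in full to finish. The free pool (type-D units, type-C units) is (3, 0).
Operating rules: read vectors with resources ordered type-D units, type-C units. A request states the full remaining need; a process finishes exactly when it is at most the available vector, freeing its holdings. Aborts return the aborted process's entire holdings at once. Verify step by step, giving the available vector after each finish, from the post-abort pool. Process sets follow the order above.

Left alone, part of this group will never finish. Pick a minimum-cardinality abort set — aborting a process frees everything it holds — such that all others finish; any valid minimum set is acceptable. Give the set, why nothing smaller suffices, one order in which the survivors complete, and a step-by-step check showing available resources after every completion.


Abort T6.
Key observation: aborting T6 returns (0, 2), and T8 — hopeless before — runs at step 2 with the returned capacity in the pool.
Why nothing smaller works: aborting no one leaves the state deadlocked as given.
One survivor order: T9, T8, T1, T2, T3. Walking it through (post-abort pool first):
  pool = (3, 2)
  run T9 (needs (2, 0), free (3, 2)); after release of (0, 2) the pool is (3, 4)
  run T8 (needs (2, 3), free (3, 4)); after release of (1, 0) the pool is (4, 4)
  run T1 (needs (1, 1), free (4, 4)); after release of (1, 0) the pool is (5, 4)
  run T2 (needs (2, 4), free (5, 4)); after release of (0, 2) the pool is (5, 6)
  run T3 (needs (1, 3), free (5, 6)); after release of (1, 2) the pool is (6, 8)


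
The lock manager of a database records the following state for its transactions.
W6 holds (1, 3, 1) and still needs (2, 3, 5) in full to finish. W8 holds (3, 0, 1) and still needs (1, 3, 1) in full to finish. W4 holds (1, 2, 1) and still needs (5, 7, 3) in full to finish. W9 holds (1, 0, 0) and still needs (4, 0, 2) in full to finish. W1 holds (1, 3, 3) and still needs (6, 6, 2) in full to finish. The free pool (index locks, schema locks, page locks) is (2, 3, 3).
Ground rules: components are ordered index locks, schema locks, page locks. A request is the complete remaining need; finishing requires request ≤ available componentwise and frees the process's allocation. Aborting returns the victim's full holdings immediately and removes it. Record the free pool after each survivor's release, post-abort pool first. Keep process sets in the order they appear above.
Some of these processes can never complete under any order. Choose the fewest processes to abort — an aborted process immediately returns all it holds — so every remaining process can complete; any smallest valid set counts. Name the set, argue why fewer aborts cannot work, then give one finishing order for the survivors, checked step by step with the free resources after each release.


Minimum abort set: W4.
Key observation: the returned (1, 2, 1) from W4 is what brings W6 — unrunnable before, under any order — into play at step 3.
Why nothing smaller works: aborting no one leaves the state deadlocked as given.
One survivor order: W8, W9, W6, W1. Step-by-step check (post-abort pool first):
  pool = (3, 5, 4)
  W8 needs (1, 3, 1) <= (3, 5, 4) -> finishes; pool += (3, 0, 1) = (6, 5, 5)
  W9 needs (4, 0, 2) <= (6, 5, 5) -> finishes; pool += (1, 0, 0) = (7, 5, 5)
  W6 needs (2, 3, 5) <= (7, 5, 5) -> finishes; pool += (1, 3, 1) = (8, 8, 6)
  W1 needs (6, 6, 2) <= (8, 8, 6) -> finishes; pool += (1, 3, 3) = (9, 11, 9)


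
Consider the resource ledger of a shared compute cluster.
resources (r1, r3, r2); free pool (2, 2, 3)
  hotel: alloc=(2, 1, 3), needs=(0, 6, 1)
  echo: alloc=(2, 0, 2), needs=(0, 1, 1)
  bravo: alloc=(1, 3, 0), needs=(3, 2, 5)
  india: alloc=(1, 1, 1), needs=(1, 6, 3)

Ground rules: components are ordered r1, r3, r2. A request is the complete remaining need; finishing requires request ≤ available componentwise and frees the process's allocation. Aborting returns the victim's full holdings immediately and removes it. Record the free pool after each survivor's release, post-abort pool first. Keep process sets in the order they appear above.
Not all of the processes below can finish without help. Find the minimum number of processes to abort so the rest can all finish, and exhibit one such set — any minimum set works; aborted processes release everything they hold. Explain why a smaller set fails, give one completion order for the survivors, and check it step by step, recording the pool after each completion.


Abort hotel.
Key observation: the returned (2, 1, 3) from hotel is what brings india — unrunnable before, under any order — into play at step 2.
No smaller set exists: with zero aborts the deadlock remains.
One survivor order: bravo, india, echo. Step-by-step check (post-abort pool first):
  pool = (4, 3, 6)
  bravo: need (3, 2, 5) fits (4, 3, 6); releases (1, 3, 0), pool now (5, 6, 6)
  india: need (1, 6, 3) fits (5, 6, 6); releases (1, 1, 1), pool now (6, 7, 7)
  echo: need (0, 1, 1) fits (6, 7, 7); releases (2, 0, 2), pool now (8, 7, 9)


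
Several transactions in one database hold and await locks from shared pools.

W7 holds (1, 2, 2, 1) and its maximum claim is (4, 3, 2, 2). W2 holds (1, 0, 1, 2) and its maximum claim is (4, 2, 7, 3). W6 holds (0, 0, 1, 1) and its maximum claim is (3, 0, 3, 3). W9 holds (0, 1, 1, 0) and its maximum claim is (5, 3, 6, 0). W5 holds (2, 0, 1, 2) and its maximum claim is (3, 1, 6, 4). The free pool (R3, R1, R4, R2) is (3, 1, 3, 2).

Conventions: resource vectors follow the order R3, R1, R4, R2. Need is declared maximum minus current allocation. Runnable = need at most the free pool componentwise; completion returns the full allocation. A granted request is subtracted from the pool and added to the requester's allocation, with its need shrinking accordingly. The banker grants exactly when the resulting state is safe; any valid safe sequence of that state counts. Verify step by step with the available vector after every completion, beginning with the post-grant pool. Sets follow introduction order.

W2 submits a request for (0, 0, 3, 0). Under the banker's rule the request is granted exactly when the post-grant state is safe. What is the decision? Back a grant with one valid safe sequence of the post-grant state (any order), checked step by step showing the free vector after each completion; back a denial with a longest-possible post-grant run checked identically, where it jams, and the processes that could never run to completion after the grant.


GRANT — the state after the grant stays safe, e.g. via W7, W6, W2, W5, W9.
Key observation: post-grant, (3, 1, 0, 2) remains, and an order beginning with W7 completes everyone.
Verifying the post-grant state step by step:
  pool = (3, 1, 0, 2)
  run W7 (needs (3, 1, 0, 1), free (3, 1, 0, 2)); after release of (1, 2, 2, 1) the pool is (4, 3, 2, 3)
  run W6 (needs (3, 0, 2, 2), free (4, 3, 2, 3)); after release of (0, 0, 1, 1) the pool is (4, 3, 3, 4)
  run W2 (needs (3, 2, 3, 1), free (4, 3, 3, 4)); after release of (1, 0, 4, 2) the pool is (5, 3, 7, 6)
  run W5 (needs (1, 1, 5, 2), free (5, 3, 7, 6)); after release of (2, 0, 1, 2) the pool is (7, 3, 8, 8)
  run W9 (needs (5, 2, 5, 0), free (7, 3, 8, 8)); after release of (0, 1, 1, 0) the pool is (7, 4, 9, 8)


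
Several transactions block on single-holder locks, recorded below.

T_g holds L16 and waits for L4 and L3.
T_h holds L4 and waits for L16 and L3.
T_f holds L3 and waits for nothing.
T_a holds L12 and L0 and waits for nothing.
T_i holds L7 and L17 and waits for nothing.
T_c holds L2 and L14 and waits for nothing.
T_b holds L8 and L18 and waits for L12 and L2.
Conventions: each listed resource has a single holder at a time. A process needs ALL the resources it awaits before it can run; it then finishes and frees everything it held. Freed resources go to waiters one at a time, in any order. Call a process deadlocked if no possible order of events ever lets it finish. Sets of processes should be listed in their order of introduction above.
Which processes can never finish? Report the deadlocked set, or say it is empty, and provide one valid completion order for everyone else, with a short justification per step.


Deadlocked set: T_g and T_h.
Key observation: the cycle T_g -> T_h -> T_g can never break — each member waits on the next; no other process is dragged down with it.
One completion order for the rest: T_c, T_a, T_b, T_i, T_f.
Verifying each step:
  T_c: no waits; runs immediately, freeing L2 and L14
  T_a: no waits; runs immediately, freeing L12 and L0
  run T_b (all its waits — L12 and L2 — are resolved); releases L8 and L18
  T_i: no waits; runs immediately, freeing L7 and L17
  T_f: no waits; runs immediately, freeing L3


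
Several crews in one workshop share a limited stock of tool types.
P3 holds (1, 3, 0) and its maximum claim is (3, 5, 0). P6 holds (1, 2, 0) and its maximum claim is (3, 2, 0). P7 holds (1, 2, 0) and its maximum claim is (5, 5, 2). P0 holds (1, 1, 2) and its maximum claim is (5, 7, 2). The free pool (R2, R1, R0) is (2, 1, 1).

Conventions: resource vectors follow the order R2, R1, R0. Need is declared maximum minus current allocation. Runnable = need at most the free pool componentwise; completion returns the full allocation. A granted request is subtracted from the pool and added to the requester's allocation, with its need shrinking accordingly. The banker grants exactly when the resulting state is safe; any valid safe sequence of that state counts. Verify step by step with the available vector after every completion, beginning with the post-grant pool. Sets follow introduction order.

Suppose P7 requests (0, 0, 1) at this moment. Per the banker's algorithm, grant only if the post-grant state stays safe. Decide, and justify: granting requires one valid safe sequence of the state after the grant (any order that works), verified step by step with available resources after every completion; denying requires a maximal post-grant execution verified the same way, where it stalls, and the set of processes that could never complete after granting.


GRANT. The post-grant state is safe; one safe sequence: P6, P3, P0, P7.
Key observation: granting shrinks the pool to (2, 1, 0), yet P6 still fits and the chain goes through.
Check on the post-grant state, step by step:
  pool = (2, 1, 0)
  P6 needs (2, 0, 0) <= (2, 1, 0) -> finishes; pool += (1, 2, 0) = (3, 3, 0)
  P3 needs (2, 2, 0) <= (3, 3, 0) -> finishes; pool += (1, 3, 0) = (4, 6, 0)
  P0 needs (4, 6, 0) <= (4, 6, 0) -> finishes; pool += (1, 1, 2) = (5, 7, 2)
  P7 needs (4, 3, 1) <= (5, 7, 2) -> finishes; pool += (1, 2, 1) = (6, 9, 3)


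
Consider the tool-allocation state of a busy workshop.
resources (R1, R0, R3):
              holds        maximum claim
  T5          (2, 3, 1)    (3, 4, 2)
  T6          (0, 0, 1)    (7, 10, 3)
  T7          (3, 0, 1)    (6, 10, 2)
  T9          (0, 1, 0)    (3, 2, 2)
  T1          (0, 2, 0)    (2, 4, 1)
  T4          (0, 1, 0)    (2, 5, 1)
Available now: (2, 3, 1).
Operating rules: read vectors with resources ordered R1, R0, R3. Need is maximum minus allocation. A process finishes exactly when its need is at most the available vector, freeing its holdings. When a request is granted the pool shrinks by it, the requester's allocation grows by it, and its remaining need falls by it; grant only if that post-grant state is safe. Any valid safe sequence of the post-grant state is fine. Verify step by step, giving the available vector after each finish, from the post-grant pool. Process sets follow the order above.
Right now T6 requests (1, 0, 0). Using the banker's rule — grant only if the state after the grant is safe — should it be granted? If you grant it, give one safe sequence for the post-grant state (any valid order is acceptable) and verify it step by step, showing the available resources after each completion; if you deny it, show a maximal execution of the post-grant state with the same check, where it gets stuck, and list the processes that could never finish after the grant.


GRANT — the state after the grant stays safe, e.g. via T5, T1, T4, T9, T7, T6.
Key observation: (1, 3, 1) free after granting still covers T5 first, and each release covers the next.
Step-by-step check of the post-grant state:
  pool = (1, 3, 1)
  T5: need (1, 1, 1) fits (1, 3, 1); releases (2, 3, 1), pool now (3, 6, 2)
  T1: need (2, 2, 1) fits (3, 6, 2); releases (0, 2, 0), pool now (3, 8, 2)
  T4: need (2, 4, 1) fits (3, 8, 2); releases (0, 1, 0), pool now (3, 9, 2)
  T9: need (3, 1, 2) fits (3, 9, 2); releases (0, 1, 0), pool now (3, 10, 2)
  T7: need (3, 10, 1) fits (3, 10, 2); releases (3, 0, 1), pool now (6, 10, 3)
  T6: need (6, 10, 2) fits (6, 10, 3); releases (1, 0, 1), pool now (7, 10, 4)


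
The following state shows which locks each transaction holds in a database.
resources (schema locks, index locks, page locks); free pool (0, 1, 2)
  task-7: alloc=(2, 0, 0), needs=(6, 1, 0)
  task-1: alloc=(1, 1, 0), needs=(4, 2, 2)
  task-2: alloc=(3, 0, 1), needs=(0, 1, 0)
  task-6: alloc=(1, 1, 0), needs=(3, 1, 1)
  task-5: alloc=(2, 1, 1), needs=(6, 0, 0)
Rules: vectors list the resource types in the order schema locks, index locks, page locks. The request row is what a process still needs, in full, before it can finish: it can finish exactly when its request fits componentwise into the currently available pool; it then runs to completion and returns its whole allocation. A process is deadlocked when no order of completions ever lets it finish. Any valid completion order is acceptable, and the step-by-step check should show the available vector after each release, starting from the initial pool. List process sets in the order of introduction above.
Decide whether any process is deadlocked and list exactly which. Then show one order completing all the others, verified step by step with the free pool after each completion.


Deadlocked set: task-7 and task-5.
Key observation: once task-2, task-6, task-1 finish, the pool peaks at (5, 3, 3) — and every remaining process still needs more schema locks than that.
One completion order for the rest: task-2, task-6, task-1. Check, step by step:
  pool = (0, 1, 2)
  task-2 needs (0, 1, 0) <= (0, 1, 2) -> finishes; pool += (3, 0, 1) = (3, 1, 3)
  task-6 needs (3, 1, 1) <= (3, 1, 3) -> finishes; pool += (1, 1, 0) = (4, 2, 3)
  task-1 needs (4, 2, 2) <= (4, 2, 3) -> finishes; pool += (1, 1, 0) = (5, 3, 3)
None of the blocked processes ever fits:
  task-7 still needs (6, 1, 0) but only (5, 3, 3) is free — short on schema locks
  task-5 still needs (6, 0, 0) but only (5, 3, 3) is free — short on schema locks


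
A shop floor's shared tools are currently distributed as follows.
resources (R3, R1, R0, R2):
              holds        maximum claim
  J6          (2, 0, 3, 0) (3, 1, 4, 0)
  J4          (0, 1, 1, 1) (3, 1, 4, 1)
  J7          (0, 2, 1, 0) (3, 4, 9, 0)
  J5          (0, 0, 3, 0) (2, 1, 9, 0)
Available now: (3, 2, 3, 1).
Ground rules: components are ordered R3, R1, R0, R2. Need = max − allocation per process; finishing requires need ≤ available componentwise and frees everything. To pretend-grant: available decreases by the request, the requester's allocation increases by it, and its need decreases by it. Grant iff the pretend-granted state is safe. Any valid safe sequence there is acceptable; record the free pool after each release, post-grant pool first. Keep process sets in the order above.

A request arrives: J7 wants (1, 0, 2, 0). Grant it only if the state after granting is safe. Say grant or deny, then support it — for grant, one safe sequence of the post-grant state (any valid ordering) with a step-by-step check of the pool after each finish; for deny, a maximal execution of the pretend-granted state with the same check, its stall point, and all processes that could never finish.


DENY: after the grant no complete ordering would exist.
Key observation: R0 is the bottleneck — with J6, J4 done the pool holds (4, 3, 5, 2), short of every remaining need.
Pretend the grant happened; the run J6, J4 goes as far as possible. Walking it through:
  pool = (2, 2, 1, 1)
  run J6 (needs (1, 1, 1, 0), free (2, 2, 1, 1)); after release of (2, 0, 3, 0) the pool is (4, 2, 4, 1)
  run J4 (needs (3, 0, 3, 0), free (4, 2, 4, 1)); after release of (0, 1, 1, 1) the pool is (4, 3, 5, 2)
  blocked: J7 wants (2, 2, 6, 0), pool (4, 3, 5, 2) — not enough R0
  blocked: J5 wants (2, 1, 6, 0), pool (4, 3, 5, 2) — not enough R0
Processes that could never finish after the grant: J7 and J5.
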